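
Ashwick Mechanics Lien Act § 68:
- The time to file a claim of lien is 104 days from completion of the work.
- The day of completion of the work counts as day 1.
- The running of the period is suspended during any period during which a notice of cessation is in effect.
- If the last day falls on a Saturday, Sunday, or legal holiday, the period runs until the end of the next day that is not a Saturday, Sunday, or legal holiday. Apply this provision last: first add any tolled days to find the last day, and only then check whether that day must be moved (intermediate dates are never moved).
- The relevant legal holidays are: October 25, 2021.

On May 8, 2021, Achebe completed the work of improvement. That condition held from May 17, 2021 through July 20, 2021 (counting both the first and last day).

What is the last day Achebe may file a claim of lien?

Counting May 8, 2021 as day 1, day 104 is August 19, 2021.
From May 17, 2021 through July 20, 2021 inclusive is 65 days; tolling adds 65 days: August 19, 2021 + 65 days = October 23, 2021.
October 23, 2021 is Saturday; October 24, 2021 is Sunday; October 25, 2021 is a listed holiday. The next qualifying day is October 26, 2021.

October 26, 2021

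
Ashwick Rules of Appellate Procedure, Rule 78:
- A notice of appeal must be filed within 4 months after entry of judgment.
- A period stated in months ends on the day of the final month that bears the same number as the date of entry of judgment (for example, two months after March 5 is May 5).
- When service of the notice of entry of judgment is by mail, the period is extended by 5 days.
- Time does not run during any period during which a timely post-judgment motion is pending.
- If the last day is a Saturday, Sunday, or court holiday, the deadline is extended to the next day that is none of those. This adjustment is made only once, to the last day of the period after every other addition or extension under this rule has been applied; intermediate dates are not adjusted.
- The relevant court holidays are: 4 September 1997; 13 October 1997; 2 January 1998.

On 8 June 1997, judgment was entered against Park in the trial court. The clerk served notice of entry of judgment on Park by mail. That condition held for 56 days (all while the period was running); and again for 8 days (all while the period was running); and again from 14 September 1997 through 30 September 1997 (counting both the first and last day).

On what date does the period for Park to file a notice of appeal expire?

January 5, 1998

4 months after 8 June 1997 is October 8, 1997.
Service was by mail, adding 5 days: October 8, 1997 + 5 days = October 13, 1997.
Tolling adds 56 days: October 13, 1997 + 56 days = December 8, 1997.
Tolling adds 8 days: December 8, 1997 + 8 days = December 16, 1997.
From September 14, 1997 through September 30, 1997 inclusive is 17 days; tolling adds 17 days: December 16, 1997 + 17 days = January 2, 1998.
January 2, 1998 is a listed holiday; January 3, 1998 is Saturday; January 4, 1998 is Sunday. The next qualifying day is January 5, 1998.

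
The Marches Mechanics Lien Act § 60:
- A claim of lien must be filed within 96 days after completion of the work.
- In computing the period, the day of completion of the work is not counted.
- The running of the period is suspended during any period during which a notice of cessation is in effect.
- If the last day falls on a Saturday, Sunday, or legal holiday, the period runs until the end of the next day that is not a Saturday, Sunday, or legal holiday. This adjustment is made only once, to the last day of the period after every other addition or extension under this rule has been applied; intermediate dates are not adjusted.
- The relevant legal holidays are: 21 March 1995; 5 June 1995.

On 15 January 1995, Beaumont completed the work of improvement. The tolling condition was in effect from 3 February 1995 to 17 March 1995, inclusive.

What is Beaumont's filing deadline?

96 days after 15 January 1995 is April 21, 1995.
From February 3, 1995 through March 17, 1995 inclusive is 43 days; tolling adds 43 days: April 21, 1995 + 43 days = June 3, 1995.
June 3, 1995 is Saturday; June 4, 1995 is Sunday; June 5, 1995 is a listed holiday. The next qualifying day is June 6, 1995.

June 6, 1995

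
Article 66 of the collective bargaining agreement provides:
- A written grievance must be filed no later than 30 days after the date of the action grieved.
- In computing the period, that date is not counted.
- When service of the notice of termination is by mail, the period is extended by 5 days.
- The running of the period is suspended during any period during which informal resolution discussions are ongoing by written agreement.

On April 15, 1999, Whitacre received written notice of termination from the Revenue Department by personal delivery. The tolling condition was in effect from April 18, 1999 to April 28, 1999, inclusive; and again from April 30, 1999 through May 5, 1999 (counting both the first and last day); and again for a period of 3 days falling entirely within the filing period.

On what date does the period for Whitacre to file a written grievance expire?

30 days after April 15, 1999 is May 15, 1999.
Service was not by mail, so no mail extension applies.
From April 18, 1999 through April 28, 1999 inclusive is 11 days; tolling adds 11 days: May 15, 1999 + 11 days = May 26, 1999.
From April 30, 1999 through May 5, 1999 inclusive is 6 days; tolling adds 6 days: May 26, 1999 + 6 days = June 1, 1999.
Tolling adds 3 days: June 1, 1999 + 3 days = June 4, 1999.

June 4, 1999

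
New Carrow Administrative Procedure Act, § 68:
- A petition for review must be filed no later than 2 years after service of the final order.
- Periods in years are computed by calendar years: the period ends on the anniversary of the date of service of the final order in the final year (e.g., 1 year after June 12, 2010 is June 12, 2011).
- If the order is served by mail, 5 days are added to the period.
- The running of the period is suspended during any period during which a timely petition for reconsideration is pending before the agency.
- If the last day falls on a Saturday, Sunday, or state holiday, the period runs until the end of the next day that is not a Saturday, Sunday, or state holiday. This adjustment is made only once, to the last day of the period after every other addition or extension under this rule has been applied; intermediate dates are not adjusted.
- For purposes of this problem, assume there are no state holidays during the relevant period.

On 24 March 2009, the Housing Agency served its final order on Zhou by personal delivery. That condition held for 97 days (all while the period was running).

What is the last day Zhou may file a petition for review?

June 29, 2011

2 years after 24 March 2009 is March 24, 2011.
Service was not by mail, so no mail extension applies.
Tolling adds 97 days: March 24, 2011 + 97 days = June 29, 2011.
June 29, 2011 is a Wednesday and not a state holiday, so no extension applies.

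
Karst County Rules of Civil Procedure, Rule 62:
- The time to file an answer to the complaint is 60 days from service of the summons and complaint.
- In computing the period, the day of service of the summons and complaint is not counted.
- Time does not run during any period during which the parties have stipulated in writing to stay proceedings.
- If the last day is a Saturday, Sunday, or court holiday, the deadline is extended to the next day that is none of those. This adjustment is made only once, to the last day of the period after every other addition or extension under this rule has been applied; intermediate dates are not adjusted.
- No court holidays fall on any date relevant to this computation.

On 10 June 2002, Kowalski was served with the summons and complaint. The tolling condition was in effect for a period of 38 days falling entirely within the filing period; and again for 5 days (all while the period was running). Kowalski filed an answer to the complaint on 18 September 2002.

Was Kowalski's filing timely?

60 days after 10 June 2002 is August 9, 2002.
Tolling adds 38 days: August 9, 2002 + 38 days = September 16, 2002.
Tolling adds 5 days: September 16, 2002 + 5 days = September 21, 2002.
September 21, 2002 is Saturday; September 22, 2002 is Sunday. The next qualifying day is September 23, 2002.
The deadline is September 23, 2002; the filing on September 18, 2002 is on or before that date.

Yes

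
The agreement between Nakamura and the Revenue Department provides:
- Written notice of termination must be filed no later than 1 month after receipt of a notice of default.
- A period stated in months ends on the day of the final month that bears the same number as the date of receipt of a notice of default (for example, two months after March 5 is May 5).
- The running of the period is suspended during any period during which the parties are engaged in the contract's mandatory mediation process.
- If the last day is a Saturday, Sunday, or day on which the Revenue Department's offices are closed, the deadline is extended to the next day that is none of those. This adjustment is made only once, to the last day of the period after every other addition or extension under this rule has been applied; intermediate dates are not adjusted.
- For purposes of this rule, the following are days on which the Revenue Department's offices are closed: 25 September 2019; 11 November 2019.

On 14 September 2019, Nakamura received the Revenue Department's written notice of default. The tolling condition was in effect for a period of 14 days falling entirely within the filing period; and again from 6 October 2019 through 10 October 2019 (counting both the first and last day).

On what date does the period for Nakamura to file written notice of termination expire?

1 month after 14 September 2019 is October 14, 2019.
Tolling adds 14 days: October 14, 2019 + 14 days = October 28, 2019.
From October 6, 2019 through October 10, 2019 inclusive is 5 days; tolling adds 5 days: October 28, 2019 + 5 days = November 2, 2019.
November 2, 2019 is Saturday; November 3, 2019 is Sunday. The next qualifying day is November 4, 2019.

November 4, 2019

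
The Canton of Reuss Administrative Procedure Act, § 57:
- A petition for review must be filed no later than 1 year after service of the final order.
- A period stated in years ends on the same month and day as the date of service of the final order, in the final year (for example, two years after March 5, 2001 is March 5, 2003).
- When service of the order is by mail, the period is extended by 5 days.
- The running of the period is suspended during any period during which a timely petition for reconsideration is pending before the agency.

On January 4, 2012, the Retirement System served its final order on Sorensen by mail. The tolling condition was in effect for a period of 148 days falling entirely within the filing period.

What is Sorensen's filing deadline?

1 year after January 4, 2012 is January 4, 2013.
Service was by mail, adding 5 days: January 4, 2013 + 5 days = January 9, 2013.
Tolling adds 148 days: January 9, 2013 + 148 days = June 6, 2013.

June 6, 2013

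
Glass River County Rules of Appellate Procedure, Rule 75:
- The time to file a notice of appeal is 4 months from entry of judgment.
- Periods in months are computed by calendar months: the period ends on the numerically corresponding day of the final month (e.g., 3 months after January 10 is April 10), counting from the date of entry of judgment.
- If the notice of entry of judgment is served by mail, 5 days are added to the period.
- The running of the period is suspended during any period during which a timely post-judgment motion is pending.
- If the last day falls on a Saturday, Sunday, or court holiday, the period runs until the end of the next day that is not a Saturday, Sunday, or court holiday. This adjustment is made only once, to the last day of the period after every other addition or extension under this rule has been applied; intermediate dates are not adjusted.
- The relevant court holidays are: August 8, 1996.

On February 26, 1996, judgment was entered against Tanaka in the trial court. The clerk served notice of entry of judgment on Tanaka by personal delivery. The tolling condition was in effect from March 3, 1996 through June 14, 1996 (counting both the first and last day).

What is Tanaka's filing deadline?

October 8, 1996

4 months after February 26, 1996 is June 26, 1996.
Service was not by mail, so no mail extension applies.
From March 3, 1996 through June 14, 1996 inclusive is 104 days; tolling adds 104 days: June 26, 1996 + 104 days = October 8, 1996.
October 8, 1996 is a Tuesday and not a court holiday, so no extension applies.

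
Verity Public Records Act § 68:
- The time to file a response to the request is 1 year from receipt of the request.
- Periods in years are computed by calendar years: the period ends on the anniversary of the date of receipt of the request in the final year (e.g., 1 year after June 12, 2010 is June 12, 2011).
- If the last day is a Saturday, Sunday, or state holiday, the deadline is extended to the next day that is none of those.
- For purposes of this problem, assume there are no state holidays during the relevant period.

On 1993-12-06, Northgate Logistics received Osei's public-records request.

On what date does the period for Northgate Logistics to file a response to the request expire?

December 6, 1994

1 year after 1993-12-06 is December 6, 1994.
December 6, 1994 is a Tuesday and not a state holiday, so no extension applies.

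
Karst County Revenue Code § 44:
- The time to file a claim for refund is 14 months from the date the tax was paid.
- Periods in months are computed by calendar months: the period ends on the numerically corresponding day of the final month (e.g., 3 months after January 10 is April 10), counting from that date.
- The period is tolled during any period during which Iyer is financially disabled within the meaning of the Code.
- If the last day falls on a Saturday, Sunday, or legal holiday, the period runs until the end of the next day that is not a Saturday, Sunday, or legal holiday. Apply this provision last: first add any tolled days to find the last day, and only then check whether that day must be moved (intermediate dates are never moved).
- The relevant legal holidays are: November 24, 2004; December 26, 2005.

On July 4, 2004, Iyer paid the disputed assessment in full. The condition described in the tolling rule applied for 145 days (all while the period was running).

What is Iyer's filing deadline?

14 months after July 4, 2004 is September 4, 2005.
Tolling adds 145 days: September 4, 2005 + 145 days = January 27, 2006.
January 27, 2006 is a Friday and not a legal holiday, so no extension applies.

January 27, 2006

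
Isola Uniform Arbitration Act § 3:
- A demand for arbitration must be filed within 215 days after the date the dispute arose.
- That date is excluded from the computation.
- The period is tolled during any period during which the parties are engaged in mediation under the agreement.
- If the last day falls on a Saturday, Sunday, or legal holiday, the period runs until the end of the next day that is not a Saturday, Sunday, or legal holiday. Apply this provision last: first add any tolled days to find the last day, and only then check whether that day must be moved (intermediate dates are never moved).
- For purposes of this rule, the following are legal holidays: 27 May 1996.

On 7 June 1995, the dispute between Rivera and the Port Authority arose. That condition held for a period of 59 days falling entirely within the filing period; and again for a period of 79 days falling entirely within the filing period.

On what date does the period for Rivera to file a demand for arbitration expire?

May 28, 1996

215 days after 7 June 1995 is January 8, 1996.
Tolling adds 59 days: January 8, 1996 + 59 days = March 7, 1996.
Tolling adds 79 days: March 7, 1996 + 79 days = May 25, 1996.
May 25, 1996 is Saturday; May 26, 1996 is Sunday; May 27, 1996 is a listed holiday. The next qualifying day is May 28, 1996.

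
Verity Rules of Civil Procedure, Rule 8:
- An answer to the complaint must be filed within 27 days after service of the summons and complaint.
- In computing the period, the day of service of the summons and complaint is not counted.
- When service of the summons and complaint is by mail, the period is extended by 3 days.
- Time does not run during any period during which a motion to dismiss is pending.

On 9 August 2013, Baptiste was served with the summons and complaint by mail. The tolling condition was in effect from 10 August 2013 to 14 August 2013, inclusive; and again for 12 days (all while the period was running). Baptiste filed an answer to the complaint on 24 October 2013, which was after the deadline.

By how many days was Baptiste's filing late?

29 days

27 days after 9 August 2013 is September 5, 2013.
Service was by mail, adding 3 days: September 5, 2013 + 3 days = September 8, 2013.
From August 10, 2013 through August 14, 2013 inclusive is 5 days; tolling adds 5 days: September 8, 2013 + 5 days = September 13, 2013.
Tolling adds 12 days: September 13, 2013 + 12 days = September 25, 2013.
The deadline is September 25, 2013; from September 25, 2013 to October 24, 2013 is 29 days.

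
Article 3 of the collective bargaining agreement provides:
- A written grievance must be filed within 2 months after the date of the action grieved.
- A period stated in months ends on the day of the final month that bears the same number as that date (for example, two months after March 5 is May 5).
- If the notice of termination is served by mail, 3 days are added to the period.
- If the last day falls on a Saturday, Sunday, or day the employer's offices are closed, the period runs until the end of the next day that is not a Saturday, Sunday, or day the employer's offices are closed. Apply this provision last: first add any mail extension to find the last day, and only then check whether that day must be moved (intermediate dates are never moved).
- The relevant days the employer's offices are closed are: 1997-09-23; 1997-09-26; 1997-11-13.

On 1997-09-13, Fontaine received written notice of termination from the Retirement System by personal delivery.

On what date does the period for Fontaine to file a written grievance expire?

2 months after 1997-09-13 is November 13, 1997.
Service was not by mail, so no mail extension applies.
November 13, 1997 is a listed holiday. The next qualifying day is November 14, 1997.

November 14, 1997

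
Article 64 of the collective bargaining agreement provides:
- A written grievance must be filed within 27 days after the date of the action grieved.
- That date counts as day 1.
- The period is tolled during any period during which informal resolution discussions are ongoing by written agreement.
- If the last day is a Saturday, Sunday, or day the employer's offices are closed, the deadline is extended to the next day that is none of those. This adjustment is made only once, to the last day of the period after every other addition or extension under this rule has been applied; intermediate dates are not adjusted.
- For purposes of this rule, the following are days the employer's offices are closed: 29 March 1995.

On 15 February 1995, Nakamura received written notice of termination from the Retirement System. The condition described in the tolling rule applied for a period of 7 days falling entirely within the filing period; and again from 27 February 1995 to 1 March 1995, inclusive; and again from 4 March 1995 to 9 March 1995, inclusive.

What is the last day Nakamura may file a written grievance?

March 30, 1995

Counting 15 February 1995 as day 1, day 27 is March 13, 1995.
Tolling adds 7 days: March 13, 1995 + 7 days = March 20, 1995.
From February 27, 1995 through March 1, 1995 inclusive is 3 days; tolling adds 3 days: March 20, 1995 + 3 days = March 23, 1995.
From March 4, 1995 through March 9, 1995 inclusive is 6 days; tolling adds 6 days: March 23, 1995 + 6 days = March 29, 1995.
March 29, 1995 is a listed holiday. The next qualifying day is March 30, 1995.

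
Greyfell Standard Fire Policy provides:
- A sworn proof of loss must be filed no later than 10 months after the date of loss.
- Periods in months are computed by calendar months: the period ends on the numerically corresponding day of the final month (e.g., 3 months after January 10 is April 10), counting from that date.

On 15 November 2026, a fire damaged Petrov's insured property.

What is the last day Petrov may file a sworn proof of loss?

September 15, 2027

10 months after 15 November 2026 is September 15, 2027.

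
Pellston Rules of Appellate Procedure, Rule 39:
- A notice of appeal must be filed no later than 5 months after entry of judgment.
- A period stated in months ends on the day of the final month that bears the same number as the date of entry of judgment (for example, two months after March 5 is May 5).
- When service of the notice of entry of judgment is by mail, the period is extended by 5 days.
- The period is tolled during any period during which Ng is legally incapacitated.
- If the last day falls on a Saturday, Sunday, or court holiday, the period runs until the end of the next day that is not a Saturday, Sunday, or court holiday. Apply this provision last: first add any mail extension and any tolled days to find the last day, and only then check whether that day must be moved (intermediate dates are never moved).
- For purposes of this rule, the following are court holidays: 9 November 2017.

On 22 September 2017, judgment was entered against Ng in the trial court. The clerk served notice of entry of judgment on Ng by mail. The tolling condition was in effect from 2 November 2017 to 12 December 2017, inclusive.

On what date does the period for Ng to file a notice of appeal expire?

5 months after 22 September 2017 is February 22, 2018.
Service was by mail, adding 5 days: February 22, 2018 + 5 days = February 27, 2018.
From November 2, 2017 through December 12, 2017 inclusive is 41 days; tolling adds 41 days: February 27, 2018 + 41 days = April 9, 2018.
April 9, 2018 is a Monday and not a court holiday, so no extension applies.

April 9, 2018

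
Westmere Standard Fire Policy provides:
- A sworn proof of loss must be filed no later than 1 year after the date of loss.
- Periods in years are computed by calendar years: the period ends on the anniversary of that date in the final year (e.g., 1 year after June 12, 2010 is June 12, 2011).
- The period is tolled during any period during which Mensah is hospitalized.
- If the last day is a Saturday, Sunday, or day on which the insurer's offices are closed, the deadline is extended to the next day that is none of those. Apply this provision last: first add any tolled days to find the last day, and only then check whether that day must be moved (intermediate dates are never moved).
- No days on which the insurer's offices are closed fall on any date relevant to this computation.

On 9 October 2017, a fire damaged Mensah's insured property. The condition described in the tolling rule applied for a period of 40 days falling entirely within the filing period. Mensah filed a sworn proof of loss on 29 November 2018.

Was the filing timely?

No

1 year after 9 October 2017 is October 9, 2018.
Tolling adds 40 days: October 9, 2018 + 40 days = November 18, 2018.
November 18, 2018 is Sunday. The next qualifying day is November 19, 2018.
The deadline is November 19, 2018; the filing on November 29, 2018 is after that date.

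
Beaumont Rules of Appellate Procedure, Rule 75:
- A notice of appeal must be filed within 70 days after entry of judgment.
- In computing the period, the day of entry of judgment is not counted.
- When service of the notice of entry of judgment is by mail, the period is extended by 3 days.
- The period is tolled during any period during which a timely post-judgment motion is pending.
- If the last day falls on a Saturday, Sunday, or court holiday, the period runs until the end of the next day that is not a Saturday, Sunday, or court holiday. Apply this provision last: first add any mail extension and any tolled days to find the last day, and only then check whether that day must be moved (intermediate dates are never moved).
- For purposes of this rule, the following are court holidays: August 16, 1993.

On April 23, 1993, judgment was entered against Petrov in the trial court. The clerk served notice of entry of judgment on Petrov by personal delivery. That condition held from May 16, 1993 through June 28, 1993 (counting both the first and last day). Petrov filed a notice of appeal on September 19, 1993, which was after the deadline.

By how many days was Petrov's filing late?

70 days after April 23, 1993 is July 2, 1993.
Service was not by mail, so no mail extension applies.
From May 16, 1993 through June 28, 1993 inclusive is 44 days; tolling adds 44 days: July 2, 1993 + 44 days = August 15, 1993.
August 15, 1993 is Sunday; August 16, 1993 is a listed holiday. The next qualifying day is August 17, 1993.
The deadline is August 17, 1993; from August 17, 1993 to September 19, 1993 is 33 days.

33 days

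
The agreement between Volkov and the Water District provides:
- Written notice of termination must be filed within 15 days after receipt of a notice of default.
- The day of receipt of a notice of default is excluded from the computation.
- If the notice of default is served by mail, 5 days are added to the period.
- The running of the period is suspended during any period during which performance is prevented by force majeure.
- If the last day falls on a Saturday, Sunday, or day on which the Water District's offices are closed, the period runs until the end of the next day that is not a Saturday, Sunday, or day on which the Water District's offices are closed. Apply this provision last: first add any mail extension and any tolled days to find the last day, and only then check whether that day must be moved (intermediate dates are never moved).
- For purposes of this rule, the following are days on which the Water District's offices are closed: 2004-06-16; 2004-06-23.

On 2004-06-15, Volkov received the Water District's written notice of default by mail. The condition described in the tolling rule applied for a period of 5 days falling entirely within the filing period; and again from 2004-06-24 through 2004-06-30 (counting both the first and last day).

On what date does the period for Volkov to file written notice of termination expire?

15 days after 2004-06-15 is June 30, 2004.
Service was by mail, adding 5 days: June 30, 2004 + 5 days = July 5, 2004.
Tolling adds 5 days: July 5, 2004 + 5 days = July 10, 2004.
From June 24, 2004 through June 30, 2004 inclusive is 7 days; tolling adds 7 days: July 10, 2004 + 7 days = July 17, 2004.
July 17, 2004 is Saturday; July 18, 2004 is Sunday. The next qualifying day is July 19, 2004.

July 19, 2004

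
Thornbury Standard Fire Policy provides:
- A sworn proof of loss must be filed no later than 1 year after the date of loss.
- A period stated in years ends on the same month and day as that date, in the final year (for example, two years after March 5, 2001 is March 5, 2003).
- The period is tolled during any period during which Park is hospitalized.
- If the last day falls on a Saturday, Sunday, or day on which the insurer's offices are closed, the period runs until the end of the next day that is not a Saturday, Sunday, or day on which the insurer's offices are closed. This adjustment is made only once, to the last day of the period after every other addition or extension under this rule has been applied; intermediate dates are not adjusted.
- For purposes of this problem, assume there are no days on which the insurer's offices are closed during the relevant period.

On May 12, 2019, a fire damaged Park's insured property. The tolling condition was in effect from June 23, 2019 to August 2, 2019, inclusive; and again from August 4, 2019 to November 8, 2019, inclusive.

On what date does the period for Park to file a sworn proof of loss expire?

1 year after May 12, 2019 is May 12, 2020.
From June 23, 2019 through August 2, 2019 inclusive is 41 days; tolling adds 41 days: May 12, 2020 + 41 days = June 22, 2020.
From August 4, 2019 through November 8, 2019 inclusive is 97 days; tolling adds 97 days: June 22, 2020 + 97 days = September 27, 2020.
September 27, 2020 is Sunday. The next qualifying day is September 28, 2020.

September 28, 2020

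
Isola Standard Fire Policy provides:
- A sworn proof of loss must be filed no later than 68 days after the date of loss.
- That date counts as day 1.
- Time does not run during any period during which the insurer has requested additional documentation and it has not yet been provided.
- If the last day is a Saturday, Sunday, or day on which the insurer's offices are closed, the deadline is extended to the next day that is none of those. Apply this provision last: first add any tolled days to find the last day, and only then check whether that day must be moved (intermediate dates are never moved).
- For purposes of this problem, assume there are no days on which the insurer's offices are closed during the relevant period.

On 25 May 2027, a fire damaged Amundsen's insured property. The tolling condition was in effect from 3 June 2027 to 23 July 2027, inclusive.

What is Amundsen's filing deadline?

Counting 25 May 2027 as day 1, day 68 is July 31, 2027.
From June 3, 2027 through July 23, 2027 inclusive is 51 days; tolling adds 51 days: July 31, 2027 + 51 days = September 20, 2027.
September 20, 2027 is a Monday and not a day on which the insurer's offices are closed, so no extension applies.

September 20, 2027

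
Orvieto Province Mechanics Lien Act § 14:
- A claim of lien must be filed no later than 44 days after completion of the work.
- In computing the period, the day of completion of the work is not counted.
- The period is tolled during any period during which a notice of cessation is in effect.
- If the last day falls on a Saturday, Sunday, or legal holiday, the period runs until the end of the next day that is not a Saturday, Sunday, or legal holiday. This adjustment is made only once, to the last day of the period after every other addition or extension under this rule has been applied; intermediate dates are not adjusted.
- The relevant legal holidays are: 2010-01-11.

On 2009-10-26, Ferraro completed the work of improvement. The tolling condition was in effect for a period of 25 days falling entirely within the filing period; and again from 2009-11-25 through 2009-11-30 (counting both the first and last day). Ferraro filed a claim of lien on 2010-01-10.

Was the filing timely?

44 days after 2009-10-26 is December 9, 2009.
Tolling adds 25 days: December 9, 2009 + 25 days = January 3, 2010.
From November 25, 2009 through November 30, 2009 inclusive is 6 days; tolling adds 6 days: January 3, 2010 + 6 days = January 9, 2010.
January 9, 2010 is Saturday; January 10, 2010 is Sunday; January 11, 2010 is a listed holiday. The next qualifying day is January 12, 2010.
The deadline is January 12, 2010; the filing on January 10, 2010 is on or before that date.

Yes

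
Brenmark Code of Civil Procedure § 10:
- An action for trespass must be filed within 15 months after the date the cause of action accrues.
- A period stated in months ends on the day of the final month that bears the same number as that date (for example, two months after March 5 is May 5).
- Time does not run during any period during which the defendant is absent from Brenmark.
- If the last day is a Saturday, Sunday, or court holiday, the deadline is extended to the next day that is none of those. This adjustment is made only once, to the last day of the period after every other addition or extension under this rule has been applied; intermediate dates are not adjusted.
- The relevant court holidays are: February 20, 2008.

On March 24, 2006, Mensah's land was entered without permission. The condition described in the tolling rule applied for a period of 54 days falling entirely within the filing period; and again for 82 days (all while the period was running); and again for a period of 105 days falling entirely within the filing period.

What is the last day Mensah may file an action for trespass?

February 21, 2008

15 months after March 24, 2006 is June 24, 2007.
Tolling adds 54 days: June 24, 2007 + 54 days = August 17, 2007.
Tolling adds 82 days: August 17, 2007 + 82 days = November 7, 2007.
Tolling adds 105 days: November 7, 2007 + 105 days = February 20, 2008.
February 20, 2008 is a listed holiday. The next qualifying day is February 21, 2008.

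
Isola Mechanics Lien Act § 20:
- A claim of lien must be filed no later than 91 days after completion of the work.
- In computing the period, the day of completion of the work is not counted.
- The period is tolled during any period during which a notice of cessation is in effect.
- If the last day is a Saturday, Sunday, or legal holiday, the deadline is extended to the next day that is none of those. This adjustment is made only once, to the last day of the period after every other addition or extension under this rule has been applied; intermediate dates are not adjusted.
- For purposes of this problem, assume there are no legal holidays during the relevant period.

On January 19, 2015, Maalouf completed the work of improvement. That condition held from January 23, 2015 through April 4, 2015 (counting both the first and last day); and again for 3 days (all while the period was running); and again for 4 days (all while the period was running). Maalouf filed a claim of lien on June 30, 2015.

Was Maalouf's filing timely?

91 days after January 19, 2015 is April 20, 2015.
From January 23, 2015 through April 4, 2015 inclusive is 72 days; tolling adds 72 days: April 20, 2015 + 72 days = July 1, 2015.
Tolling adds 3 days: July 1, 2015 + 3 days = July 4, 2015.
Tolling adds 4 days: July 4, 2015 + 4 days = July 8, 2015.
July 8, 2015 is a Wednesday and not a legal holiday, so no extension applies.
The deadline is July 8, 2015; the filing on June 30, 2015 is on or before that date.

Yes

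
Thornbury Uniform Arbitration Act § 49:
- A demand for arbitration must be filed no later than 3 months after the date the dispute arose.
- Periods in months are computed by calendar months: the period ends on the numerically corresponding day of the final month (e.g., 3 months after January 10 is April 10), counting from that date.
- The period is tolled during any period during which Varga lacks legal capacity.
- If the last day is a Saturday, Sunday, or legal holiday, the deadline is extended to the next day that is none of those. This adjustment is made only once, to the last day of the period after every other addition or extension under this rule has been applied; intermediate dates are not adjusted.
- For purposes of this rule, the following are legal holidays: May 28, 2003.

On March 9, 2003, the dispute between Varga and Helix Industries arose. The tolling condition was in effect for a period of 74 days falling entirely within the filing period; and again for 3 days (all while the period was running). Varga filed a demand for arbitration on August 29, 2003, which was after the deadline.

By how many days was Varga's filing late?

3 months after March 9, 2003 is June 9, 2003.
Tolling adds 74 days: June 9, 2003 + 74 days = August 22, 2003.
Tolling adds 3 days: August 22, 2003 + 3 days = August 25, 2003.
August 25, 2003 is a Monday and not a legal holiday, so no extension applies.
The deadline is August 25, 2003; from August 25, 2003 to August 29, 2003 is 4 days.

4 days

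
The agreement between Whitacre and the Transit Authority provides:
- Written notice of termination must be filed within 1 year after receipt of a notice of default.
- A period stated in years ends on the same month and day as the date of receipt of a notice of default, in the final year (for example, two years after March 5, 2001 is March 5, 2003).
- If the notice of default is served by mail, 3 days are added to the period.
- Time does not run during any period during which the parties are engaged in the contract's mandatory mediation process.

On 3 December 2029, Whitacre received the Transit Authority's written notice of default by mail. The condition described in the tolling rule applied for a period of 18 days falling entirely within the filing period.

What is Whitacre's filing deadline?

1 year after 3 December 2029 is December 3, 2030.
Service was by mail, adding 3 days: December 3, 2030 + 3 days = December 6, 2030.
Tolling adds 18 days: December 6, 2030 + 18 days = December 24, 2030.

December 24, 2030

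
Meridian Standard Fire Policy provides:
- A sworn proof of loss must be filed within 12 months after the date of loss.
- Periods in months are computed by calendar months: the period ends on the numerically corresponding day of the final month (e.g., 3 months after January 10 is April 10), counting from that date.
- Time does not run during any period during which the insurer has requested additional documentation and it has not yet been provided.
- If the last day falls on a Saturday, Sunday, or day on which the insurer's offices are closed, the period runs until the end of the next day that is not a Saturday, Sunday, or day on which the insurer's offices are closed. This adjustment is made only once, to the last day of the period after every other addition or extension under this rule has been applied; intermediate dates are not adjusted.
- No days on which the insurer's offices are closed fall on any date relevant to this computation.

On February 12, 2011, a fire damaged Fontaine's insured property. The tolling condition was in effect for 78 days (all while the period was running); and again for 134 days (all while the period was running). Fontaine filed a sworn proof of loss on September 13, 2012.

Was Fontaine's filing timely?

12 months after February 12, 2011 is February 12, 2012.
Tolling adds 78 days: February 12, 2012 + 78 days = April 30, 2012.
Tolling adds 134 days: April 30, 2012 + 134 days = September 11, 2012.
September 11, 2012 is a Tuesday and not a day on which the insurer's offices are closed, so no extension applies.
The deadline is September 11, 2012; the filing on September 13, 2012 is after that date.

No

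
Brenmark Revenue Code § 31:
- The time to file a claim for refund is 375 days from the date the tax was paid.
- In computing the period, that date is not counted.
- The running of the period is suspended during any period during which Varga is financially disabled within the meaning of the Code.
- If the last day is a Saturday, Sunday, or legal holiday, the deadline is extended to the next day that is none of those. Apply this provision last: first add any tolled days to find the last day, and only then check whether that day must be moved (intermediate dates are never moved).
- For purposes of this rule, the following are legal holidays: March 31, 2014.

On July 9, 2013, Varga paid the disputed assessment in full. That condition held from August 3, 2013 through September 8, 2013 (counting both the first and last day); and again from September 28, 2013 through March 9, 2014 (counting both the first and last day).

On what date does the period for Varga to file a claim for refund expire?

February 4, 2015

375 days after July 9, 2013 is July 19, 2014.
From August 3, 2013 through September 8, 2013 inclusive is 37 days; tolling adds 37 days: July 19, 2014 + 37 days = August 25, 2014.
From September 28, 2013 through March 9, 2014 inclusive is 163 days; tolling adds 163 days: August 25, 2014 + 163 days = February 4, 2015.
February 4, 2015 is a Wednesday and not a legal holiday, so no extension applies.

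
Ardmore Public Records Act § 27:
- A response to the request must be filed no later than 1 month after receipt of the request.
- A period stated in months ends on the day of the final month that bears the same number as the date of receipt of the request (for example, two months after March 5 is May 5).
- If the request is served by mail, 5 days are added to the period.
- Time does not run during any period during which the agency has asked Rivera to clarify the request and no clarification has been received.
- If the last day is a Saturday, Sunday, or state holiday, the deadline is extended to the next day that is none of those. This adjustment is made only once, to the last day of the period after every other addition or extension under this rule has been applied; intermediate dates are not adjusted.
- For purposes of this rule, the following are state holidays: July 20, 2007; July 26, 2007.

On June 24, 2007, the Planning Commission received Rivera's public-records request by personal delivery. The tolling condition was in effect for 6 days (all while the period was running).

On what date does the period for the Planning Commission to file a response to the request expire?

1 month after June 24, 2007 is July 24, 2007.
Service was not by mail, so no mail extension applies.
Tolling adds 6 days: July 24, 2007 + 6 days = July 30, 2007.
July 30, 2007 is a Monday and not a state holiday, so no extension applies.

July 30, 2007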